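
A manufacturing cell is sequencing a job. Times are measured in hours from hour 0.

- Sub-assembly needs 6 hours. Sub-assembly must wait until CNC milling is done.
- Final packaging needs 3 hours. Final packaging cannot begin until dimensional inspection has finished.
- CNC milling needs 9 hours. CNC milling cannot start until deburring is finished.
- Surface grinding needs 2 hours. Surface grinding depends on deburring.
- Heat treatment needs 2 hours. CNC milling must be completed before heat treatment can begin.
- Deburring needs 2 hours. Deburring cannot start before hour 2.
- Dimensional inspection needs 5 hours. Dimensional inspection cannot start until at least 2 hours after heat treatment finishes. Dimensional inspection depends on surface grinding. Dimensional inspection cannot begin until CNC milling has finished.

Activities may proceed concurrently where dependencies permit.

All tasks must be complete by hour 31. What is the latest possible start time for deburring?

Nothing follows final packaging; the deadline of hour 31 is its only limit. It must start by 31 − 3 = hour 28.
Since final packaging (must start by hour 28) depends on it, dimensional inspection must finish by hour 28. Backing off its 5-hour duration gives a latest start of hour 23.
Heat treatment must finish before dimensional inspection (must start by hour 23, minus 2-hour gap → hour 21). With a 2-hour duration, heat treatment must start by 21 − 2 = hour 19.
To finish by hour 31, sub-assembly (duration 6) must start no later than hour 25.
For CNC milling: heat treatment (must start by hour 19); dimensional inspection (must start by hour 23); sub-assembly (must start by hour 25). The most restrictive is hour 19; with a 9-hour duration, CNC milling must start by hour 10.
Since dimensional inspection (must start by hour 23) depends on it, surface grinding must finish by hour 23. Backing off its 2-hour duration gives a latest start of hour 21.
For deburring: CNC milling (must start by hour 10); surface grinding (must start by hour 21). The most restrictive is hour 10; with a 2-hour duration, deburring must start by hour 8.

8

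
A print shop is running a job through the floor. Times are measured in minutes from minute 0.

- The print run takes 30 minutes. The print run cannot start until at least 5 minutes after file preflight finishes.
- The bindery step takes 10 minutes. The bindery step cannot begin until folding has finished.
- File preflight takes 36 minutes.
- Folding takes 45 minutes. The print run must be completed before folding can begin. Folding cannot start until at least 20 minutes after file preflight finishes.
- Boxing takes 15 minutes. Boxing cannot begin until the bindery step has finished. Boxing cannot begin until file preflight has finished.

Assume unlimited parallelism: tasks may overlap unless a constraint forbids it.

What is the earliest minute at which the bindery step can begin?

116

File preflight can start immediately at minute 0; it finishes at minute 36.
After file preflight (finishes minute 36, plus 5-minute gap → minute 41), the print run can start at minute 41 and finishes at minute 71.
Folding needs all of the print run (finishes minute 71); file preflight (finishes minute 36, plus 20-minute gap → minute 56). That puts its earliest start at minute 71; it finishes at 71 + 45 = minute 116.
The bindery step waits on folding (finishes minute 116), so the earliest it can start is minute 116.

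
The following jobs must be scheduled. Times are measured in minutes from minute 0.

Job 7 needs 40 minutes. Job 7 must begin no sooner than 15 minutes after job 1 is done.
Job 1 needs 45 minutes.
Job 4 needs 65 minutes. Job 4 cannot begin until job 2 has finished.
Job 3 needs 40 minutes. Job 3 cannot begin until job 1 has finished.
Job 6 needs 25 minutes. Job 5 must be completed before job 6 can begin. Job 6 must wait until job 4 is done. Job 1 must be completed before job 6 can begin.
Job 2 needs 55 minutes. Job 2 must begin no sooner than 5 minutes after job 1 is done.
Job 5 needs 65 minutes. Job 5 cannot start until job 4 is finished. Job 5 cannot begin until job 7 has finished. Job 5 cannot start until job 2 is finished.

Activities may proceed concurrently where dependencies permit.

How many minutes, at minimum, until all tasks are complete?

260

Nothing blocks job 1, so it runs from minute 0 to minute 45.
Job 7 waits on job 1 (finishes minute 45, plus 15-minute gap → minute 60), so it starts at minute 60 and finishes at 60 + 40 = minute 100.
Job 3 cannot begin until job 1 (finishes minute 45). It runs from minute 45 to 45 + 40 = minute 85.
After job 1 (finishes minute 45, plus 5-minute gap → minute 50), job 2 can start at minute 50 and finishes at minute 105.
Job 4 cannot begin until job 2 (finishes minute 105). It runs from minute 105 to 105 + 65 = minute 170.
Job 5 cannot start until job 4 (finishes minute 170); job 7 (finishes minute 100); job 2 (finishes minute 105). The controlling bound is minute 170, so job 5 finishes at 170 + 65 = minute 235.
For job 6: job 5 (finishes minute 235); job 4 (finishes minute 170); job 1 (finishes minute 45). Taking the maximum gives a start of minute 235, and it finishes at 235 + 25 = minute 260.
All tasks are finished once the last one completes. Finish times: Job 1 at 45, Job 2 at 105, Job 3 at 85, Job 4 at 170, Job 5 at 235, Job 6 at 260, Job 7 at 100. The latest is minute 260.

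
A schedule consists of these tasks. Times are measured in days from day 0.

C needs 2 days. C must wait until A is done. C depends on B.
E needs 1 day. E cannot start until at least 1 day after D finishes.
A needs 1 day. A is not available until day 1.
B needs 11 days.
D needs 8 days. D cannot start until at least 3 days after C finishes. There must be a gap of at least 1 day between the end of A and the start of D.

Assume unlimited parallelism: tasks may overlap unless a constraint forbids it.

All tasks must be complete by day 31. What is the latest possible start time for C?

16

To finish by day 31, E (duration 1) must start no later than day 30.
D has to be done before E (must start by day 30, minus 1-day gap → day 29). That means finishing by day 29, i.e. starting by 29 − 8 = day 21.
C feeds into D (must start by day 21, minus 3-day gap → day 18); so C must finish by day 18 and therefore start by day 16.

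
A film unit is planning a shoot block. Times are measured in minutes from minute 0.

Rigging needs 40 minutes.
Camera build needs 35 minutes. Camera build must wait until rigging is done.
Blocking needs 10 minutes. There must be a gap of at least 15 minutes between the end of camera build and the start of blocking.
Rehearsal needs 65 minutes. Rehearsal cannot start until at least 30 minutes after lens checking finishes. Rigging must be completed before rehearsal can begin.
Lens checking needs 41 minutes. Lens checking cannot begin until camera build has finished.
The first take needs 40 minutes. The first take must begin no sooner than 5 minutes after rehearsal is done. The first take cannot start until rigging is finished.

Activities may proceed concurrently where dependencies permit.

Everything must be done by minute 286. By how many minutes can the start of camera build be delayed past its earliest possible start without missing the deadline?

Nothing blocks rigging, so it runs from minute 0 to minute 40.
After rigging (finishes minute 40), camera build can start at minute 40 and finishes at minute 75.

Working backward from the deadline:
To finish by minute 286, the first take (duration 40) must start no later than minute 246.
Rehearsal has to be done before the first take (must start by minute 246, minus 5-minute gap → minute 241). That means finishing by minute 241, i.e. starting by 241 − 65 = minute 176.
Lens checking must finish before rehearsal (must start by minute 176, minus 30-minute gap → minute 146). With a 41-minute duration, lens checking must start by 146 − 41 = minute 105.
Nothing follows blocking; the deadline of minute 286 is its only limit. It must start by 286 − 10 = minute 276.
Camera build has several dependents: lens checking (must start by minute 105); blocking (must start by minute 276, minus 15-minute gap → minute 261). The earliest of those limits is minute 105, so camera build must start by 105 − 35 = minute 70.
So camera build can start as early as minute 40 and as late as minute 70, giving 70 − 40 = 30 minutes of slack.

30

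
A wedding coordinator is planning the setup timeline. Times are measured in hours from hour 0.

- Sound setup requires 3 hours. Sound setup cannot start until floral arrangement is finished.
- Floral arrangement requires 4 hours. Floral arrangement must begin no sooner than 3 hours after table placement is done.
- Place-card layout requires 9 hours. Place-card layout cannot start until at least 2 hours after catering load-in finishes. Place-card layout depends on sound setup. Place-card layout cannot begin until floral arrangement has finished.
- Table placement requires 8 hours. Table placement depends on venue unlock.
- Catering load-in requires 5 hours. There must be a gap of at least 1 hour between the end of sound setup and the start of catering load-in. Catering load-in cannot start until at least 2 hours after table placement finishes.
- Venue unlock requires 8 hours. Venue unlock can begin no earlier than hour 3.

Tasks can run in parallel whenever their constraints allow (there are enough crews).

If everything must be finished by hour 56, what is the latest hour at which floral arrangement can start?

32

Place-card layout must finish by hour 56; it takes 9 hours, so it must start by 56 − 9 = hour 47.
Catering load-in feeds into place-card layout (must start by hour 47, minus 2-hour gap → hour 45); so catering load-in must finish by hour 45 and therefore start by hour 40.
Sound setup feeds catering load-in (must start by hour 40, minus 1-hour gap → hour 39); place-card layout (must start by hour 47). Taking the minimum, sound setup must finish by hour 39 and start by 39 − 3 = hour 36.
Floral arrangement has several dependents: sound setup (must start by hour 36); place-card layout (must start by hour 47). The earliest of those limits is hour 36, so floral arrangement must start by 36 − 4 = hour 32.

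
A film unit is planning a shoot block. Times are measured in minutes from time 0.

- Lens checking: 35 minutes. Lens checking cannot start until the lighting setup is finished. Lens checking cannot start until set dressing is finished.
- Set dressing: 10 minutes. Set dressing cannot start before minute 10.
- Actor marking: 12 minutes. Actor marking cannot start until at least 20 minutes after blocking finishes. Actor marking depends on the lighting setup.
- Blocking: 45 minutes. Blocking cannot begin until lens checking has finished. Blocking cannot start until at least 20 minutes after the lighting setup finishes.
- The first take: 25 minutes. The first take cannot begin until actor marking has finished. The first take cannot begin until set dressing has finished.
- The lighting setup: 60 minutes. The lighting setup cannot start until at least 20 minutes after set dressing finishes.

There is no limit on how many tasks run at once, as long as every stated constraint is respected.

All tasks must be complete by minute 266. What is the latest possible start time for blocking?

To finish by minute 266, the first take (duration 25) must start no later than minute 241.
Actor marking must finish before the first take (must start by minute 241). With a 12-minute duration, actor marking must start by 241 − 12 = minute 229.
Blocking feeds into actor marking (must start by minute 229, minus 20-minute gap → minute 209); so blocking must finish by minute 209 and therefore start by minute 164.

164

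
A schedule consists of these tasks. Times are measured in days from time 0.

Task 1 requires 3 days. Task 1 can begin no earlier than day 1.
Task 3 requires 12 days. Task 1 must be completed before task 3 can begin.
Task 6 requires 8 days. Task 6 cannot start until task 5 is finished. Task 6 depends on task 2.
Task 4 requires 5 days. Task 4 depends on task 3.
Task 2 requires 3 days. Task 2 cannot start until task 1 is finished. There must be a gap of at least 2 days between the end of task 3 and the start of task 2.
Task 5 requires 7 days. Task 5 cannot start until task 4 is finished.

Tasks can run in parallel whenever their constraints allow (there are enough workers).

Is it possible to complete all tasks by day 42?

Task 1 waits on its own release at day 1, so it starts at day 1 and finishes at 1 + 3 = day 4.
Task 3 cannot begin until task 1 (finishes day 4). It runs from day 4 to 4 + 12 = day 16.
Task 4 cannot begin until task 3 (finishes day 16). It runs from day 16 to 16 + 5 = day 21.
Task 5 cannot begin until task 4 (finishes day 21). It runs from day 21 to 21 + 7 = day 28.
Task 2 has to wait for task 1 (finishes day 4); task 3 (finishes day 16, plus 2-day gap → day 18). The latest of these is day 18, so task 2 runs day 18 to 18 + 3 = day 21.
For task 6: task 5 (finishes day 28); task 2 (finishes day 21). Taking the maximum gives a start of day 28, and it finishes at 28 + 8 = day 36.
Every task is finished by day 36, which is no later than the deadline of 42, so the schedule is feasible.

Yes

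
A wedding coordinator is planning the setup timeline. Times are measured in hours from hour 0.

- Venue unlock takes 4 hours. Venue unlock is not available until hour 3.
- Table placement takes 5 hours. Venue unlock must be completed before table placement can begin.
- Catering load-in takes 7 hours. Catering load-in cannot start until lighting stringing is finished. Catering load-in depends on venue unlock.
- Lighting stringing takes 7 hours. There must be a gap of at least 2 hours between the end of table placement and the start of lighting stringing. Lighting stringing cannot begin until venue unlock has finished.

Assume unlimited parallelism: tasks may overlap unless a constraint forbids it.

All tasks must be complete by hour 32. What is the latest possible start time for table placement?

Nothing follows catering load-in; the deadline of hour 32 is its only limit. It must start by 32 − 7 = hour 25.
Lighting stringing must finish before catering load-in (must start by hour 25). With a 7-hour duration, lighting stringing must start by 25 − 7 = hour 18.
Since lighting stringing (must start by hour 18, minus 2-hour gap → hour 16) depends on it, table placement must finish by hour 16. Backing off its 5-hour duration gives a latest start of hour 11.

11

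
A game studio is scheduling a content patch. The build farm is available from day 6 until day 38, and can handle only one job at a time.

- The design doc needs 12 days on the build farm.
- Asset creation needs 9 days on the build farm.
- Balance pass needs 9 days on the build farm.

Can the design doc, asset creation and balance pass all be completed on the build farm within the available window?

The build farm window is 38 − 6 = 32 days.
Running back to back, the jobs need 12 + 9 + 9 = 30 days on the build farm.
Since 30 ≤ 32, they fit within the window.

Yes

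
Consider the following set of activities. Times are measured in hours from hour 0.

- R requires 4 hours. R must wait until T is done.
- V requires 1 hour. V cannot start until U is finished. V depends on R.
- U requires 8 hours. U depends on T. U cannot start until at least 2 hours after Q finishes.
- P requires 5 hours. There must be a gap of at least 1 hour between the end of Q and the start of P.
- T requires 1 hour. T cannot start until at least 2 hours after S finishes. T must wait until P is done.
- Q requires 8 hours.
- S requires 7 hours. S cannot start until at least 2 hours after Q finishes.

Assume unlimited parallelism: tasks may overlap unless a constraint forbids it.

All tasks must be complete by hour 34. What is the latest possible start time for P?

19

V must finish by hour 34; it takes 1 hour, so it must start by 34 − 1 = hour 33.
Since V (must start by hour 33) depends on it, R must finish by hour 33. Backing off its 4-hour duration gives a latest start of hour 29.
Since V (must start by hour 33) depends on it, U must finish by hour 33. Backing off its 8-hour duration gives a latest start of hour 25.
T has several dependents: R (must start by hour 29); U (must start by hour 25). The earliest of those limits is hour 25, so T must start by 25 − 1 = hour 24.
P must finish before T (must start by hour 24). With a 5-hour duration, P must start by 24 − 5 = hour 19.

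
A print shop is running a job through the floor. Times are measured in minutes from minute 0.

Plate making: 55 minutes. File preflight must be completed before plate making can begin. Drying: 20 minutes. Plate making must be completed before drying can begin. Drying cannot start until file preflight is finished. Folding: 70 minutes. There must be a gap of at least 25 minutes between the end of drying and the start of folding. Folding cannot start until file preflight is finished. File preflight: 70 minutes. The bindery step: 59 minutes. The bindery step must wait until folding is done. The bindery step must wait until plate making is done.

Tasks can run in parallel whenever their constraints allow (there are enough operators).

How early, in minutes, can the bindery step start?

240

File preflight has no prerequisites, so it starts at minute 0 and finishes at minute 70.
Plate making waits on file preflight (finishes minute 70), so it starts at minute 70 and finishes at 70 + 55 = minute 125.
Drying has to wait for plate making (finishes minute 125); file preflight (finishes minute 70). The latest of these is minute 125, so drying runs minute 125 to 125 + 20 = minute 145.
Folding cannot start until drying (finishes minute 145, plus 25-minute gap → minute 170); file preflight (finishes minute 70). The controlling bound is minute 170, so folding finishes at 170 + 70 = minute 240.
The bindery step waits on folding (finishes minute 240); plate making (finishes minute 125). The latest of these is minute 240, which is the earliest the bindery step can start.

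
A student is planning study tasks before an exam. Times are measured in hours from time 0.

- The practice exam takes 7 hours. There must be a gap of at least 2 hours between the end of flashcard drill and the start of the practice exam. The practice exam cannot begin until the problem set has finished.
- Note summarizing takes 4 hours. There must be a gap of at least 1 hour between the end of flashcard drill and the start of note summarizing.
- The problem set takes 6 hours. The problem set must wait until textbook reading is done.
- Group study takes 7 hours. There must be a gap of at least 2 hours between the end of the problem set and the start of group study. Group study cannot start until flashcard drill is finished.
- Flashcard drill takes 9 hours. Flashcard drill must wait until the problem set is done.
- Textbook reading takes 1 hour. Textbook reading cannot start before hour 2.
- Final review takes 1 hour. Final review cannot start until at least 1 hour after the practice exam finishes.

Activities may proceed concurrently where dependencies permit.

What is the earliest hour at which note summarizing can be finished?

23

Textbook reading waits on its own release at hour 2, so it starts at hour 2 and finishes at 2 + 1 = hour 3.
The problem set cannot begin until textbook reading (finishes hour 3). It runs from hour 3 to 3 + 6 = hour 9.
After the problem set (finishes hour 9), flashcard drill can start at hour 9 and finishes at hour 18.
Note summarizing cannot begin until flashcard drill (finishes hour 18, plus 1-hour gap → hour 19). It runs from hour 19 to 19 + 4 = hour 23.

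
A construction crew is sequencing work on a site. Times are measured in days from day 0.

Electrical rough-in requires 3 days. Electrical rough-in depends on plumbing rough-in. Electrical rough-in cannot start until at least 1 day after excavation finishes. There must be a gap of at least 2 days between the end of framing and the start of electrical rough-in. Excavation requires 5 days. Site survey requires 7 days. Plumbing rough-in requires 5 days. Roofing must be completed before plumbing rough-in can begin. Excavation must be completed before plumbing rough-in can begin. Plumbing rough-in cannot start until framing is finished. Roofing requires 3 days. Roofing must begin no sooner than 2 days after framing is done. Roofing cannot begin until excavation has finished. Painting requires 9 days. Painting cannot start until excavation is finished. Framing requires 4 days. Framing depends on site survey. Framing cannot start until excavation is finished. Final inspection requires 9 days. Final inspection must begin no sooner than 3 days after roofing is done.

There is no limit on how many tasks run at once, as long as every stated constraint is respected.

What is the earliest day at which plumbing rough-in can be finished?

Excavation can start immediately at day 0; it finishes at day 5.
Site survey has no prerequisites, so it starts at day 0 and finishes at day 7.
Framing needs all of site survey (finishes day 7); excavation (finishes day 5). That puts its earliest start at day 7; it finishes at 7 + 4 = day 11.
Roofing cannot start until framing (finishes day 11, plus 2-day gap → day 13); excavation (finishes day 5). The controlling bound is day 13, so roofing finishes at 13 + 3 = day 16.
Plumbing rough-in cannot start until roofing (finishes day 16); excavation (finishes day 5); framing (finishes day 11). The controlling bound is day 16, so plumbing rough-in finishes at 16 + 5 = day 21.

21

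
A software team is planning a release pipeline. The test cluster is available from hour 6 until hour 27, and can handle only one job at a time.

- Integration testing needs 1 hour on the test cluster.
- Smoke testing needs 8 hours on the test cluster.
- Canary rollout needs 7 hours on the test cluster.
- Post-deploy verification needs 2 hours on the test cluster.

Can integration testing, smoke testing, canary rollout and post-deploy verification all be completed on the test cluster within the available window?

The test cluster window is 27 − 6 = 21 hours.
Running back to back, the jobs need 1 + 8 + 7 + 2 = 18 hours on the test cluster.
Since 18 ≤ 21, they fit within the window.

Yes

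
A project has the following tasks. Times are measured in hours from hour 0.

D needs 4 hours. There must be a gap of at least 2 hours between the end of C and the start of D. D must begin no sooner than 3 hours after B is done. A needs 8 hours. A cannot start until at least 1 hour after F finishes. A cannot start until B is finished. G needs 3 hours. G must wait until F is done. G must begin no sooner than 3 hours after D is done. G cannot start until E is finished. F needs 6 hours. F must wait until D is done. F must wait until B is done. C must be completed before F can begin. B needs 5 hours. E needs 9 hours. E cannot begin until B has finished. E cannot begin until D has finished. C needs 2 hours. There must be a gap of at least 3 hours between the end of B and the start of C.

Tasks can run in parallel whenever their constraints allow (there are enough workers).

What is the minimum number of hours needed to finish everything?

31

B has no prerequisites, so it starts at hour 0 and finishes at hour 5.
C cannot begin until B (finishes hour 5, plus 3-hour gap → hour 8). It runs from hour 8 to 8 + 2 = hour 10.
D has to wait for C (finishes hour 10, plus 2-hour gap → hour 12); B (finishes hour 5, plus 3-hour gap → hour 8). The latest of these is hour 12, so D runs hour 12 to 12 + 4 = hour 16.
F cannot start until D (finishes hour 16); B (finishes hour 5); C (finishes hour 10). The controlling bound is hour 16, so F finishes at 16 + 6 = hour 22.
A cannot start until F (finishes hour 22, plus 1-hour gap → hour 23); B (finishes hour 5). The controlling bound is hour 23, so A finishes at 23 + 8 = hour 31.
E cannot start until B (finishes hour 5); D (finishes hour 16). The controlling bound is hour 16, so E finishes at 16 + 9 = hour 25.
For G: F (finishes hour 22); D (finishes hour 16, plus 3-hour gap → hour 19); E (finishes hour 25). Taking the maximum gives a start of hour 25, and it finishes at 25 + 3 = hour 28.
All tasks are finished once the last one completes. Finish times: A at 31, B at 5, C at 10, D at 16, E at 25, F at 22, G at 28. The latest is hour 31.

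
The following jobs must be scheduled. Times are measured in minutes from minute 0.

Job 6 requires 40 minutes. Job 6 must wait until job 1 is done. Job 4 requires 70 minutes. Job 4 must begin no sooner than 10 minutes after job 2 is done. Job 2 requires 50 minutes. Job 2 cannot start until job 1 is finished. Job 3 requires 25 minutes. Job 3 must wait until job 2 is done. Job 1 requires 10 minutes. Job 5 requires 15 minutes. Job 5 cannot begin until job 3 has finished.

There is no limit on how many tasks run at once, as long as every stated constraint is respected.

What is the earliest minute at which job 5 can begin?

Nothing blocks job 1, so it runs from minute 0 to minute 10.
Job 2 waits on job 1 (finishes minute 10), so it starts at minute 10 and finishes at 10 + 50 = minute 60.
Job 3 waits on job 2 (finishes minute 60), so it starts at minute 60 and finishes at 60 + 25 = minute 85.
Job 5 waits on job 3 (finishes minute 85), so the earliest it can start is minute 85.

85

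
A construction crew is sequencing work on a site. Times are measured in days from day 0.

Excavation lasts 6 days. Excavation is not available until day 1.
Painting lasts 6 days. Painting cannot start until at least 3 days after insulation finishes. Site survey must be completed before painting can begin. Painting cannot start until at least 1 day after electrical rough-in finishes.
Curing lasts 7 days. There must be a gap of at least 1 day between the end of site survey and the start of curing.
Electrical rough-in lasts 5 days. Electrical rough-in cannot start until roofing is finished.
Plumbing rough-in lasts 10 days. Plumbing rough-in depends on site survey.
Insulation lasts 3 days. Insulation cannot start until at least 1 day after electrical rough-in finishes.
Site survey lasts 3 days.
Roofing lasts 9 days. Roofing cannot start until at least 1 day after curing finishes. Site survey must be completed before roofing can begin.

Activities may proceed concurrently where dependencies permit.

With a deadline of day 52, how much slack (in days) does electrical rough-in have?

Site survey can start immediately at day 0; it finishes at day 3.
After site survey (finishes day 3, plus 1-day gap → day 4), curing can start at day 4 and finishes at day 11.
Roofing cannot start until curing (finishes day 11, plus 1-day gap → day 12); site survey (finishes day 3). The controlling bound is day 12, so roofing finishes at 12 + 9 = day 21.
Electrical rough-in waits on roofing (finishes day 21), so it starts at day 21 and finishes at 21 + 5 = day 26.

Working backward from the deadline:
Nothing follows painting; the deadline of day 52 is its only limit. It must start by 52 − 6 = day 46.
Insulation must finish before painting (must start by day 46, minus 3-day gap → day 43). With a 3-day duration, insulation must start by 43 − 3 = day 40.
Electrical rough-in feeds insulation (must start by day 40, minus 1-day gap → day 39); painting (must start by day 46, minus 1-day gap → day 45). Taking the minimum, electrical rough-in must finish by day 39 and start by 39 − 5 = day 34.
So electrical rough-in can start as early as day 21 and as late as day 34, giving 34 − 21 = 13 days of slack.

13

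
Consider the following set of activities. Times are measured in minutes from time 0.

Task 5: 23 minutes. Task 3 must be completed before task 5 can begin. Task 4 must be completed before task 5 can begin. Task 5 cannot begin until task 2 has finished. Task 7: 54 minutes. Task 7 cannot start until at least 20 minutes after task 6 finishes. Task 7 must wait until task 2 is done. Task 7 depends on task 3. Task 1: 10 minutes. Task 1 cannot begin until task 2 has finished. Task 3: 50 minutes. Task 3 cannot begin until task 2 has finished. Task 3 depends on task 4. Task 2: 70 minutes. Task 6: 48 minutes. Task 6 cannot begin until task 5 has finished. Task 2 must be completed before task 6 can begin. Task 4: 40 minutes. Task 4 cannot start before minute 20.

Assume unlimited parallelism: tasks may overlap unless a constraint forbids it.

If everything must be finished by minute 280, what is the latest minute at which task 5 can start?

To finish by minute 280, task 7 (duration 54) must start no later than minute 226.
Since task 7 (must start by minute 226, minus 20-minute gap → minute 206) depends on it, task 6 must finish by minute 206. Backing off its 48-minute duration gives a latest start of minute 158.
Task 5 must finish before task 6 (must start by minute 158). With a 23-minute duration, task 5 must start by 158 − 23 = minute 135.

135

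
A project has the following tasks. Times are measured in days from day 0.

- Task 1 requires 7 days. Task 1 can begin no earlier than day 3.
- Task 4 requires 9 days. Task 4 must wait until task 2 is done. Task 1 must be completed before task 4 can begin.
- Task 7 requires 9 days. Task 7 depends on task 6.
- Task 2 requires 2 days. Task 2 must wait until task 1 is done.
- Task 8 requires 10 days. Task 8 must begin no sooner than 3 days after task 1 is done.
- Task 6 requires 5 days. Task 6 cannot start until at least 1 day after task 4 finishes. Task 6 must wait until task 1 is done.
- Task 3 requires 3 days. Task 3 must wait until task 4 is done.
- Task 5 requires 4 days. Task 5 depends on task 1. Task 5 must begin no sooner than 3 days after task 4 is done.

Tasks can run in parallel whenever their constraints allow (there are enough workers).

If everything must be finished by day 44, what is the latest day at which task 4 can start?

To finish by day 44, task 3 (duration 3) must start no later than day 41.
Nothing follows task 5; the deadline of day 44 is its only limit. It must start by 44 − 4 = day 40.
To finish by day 44, task 7 (duration 9) must start no later than day 35.
Since task 7 (must start by day 35) depends on it, task 6 must finish by day 35. Backing off its 5-day duration gives a latest start of day 30.
For task 4: task 3 (must start by day 41); task 5 (must start by day 40, minus 3-day gap → day 37); task 6 (must start by day 30, minus 1-day gap → day 29). The most restrictive is day 29; with a 9-day duration, task 4 must start by day 20.

20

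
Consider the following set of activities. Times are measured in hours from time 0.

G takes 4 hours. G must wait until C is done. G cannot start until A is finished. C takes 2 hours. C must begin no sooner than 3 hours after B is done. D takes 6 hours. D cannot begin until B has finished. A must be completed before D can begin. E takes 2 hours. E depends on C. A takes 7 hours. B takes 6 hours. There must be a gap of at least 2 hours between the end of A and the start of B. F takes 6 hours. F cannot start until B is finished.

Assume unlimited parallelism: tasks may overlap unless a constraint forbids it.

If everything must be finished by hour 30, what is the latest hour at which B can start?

15

E must finish by hour 30; it takes 2 hours, so it must start by 30 − 2 = hour 28.
To finish by hour 30, G (duration 4) must start no later than hour 26.
C must finish in time for E (must start by hour 28); G (must start by hour 26). The tightest is hour 26, so C must start by 26 − 2 = hour 24.
Nothing follows D; the deadline of hour 30 is its only limit. It must start by 30 − 6 = hour 24.
F has no dependents, so it just needs to finish by hour 30. Starting by 30 − 6 = hour 24 achieves that.
B must finish in time for C (must start by hour 24, minus 3-hour gap → hour 21); D (must start by hour 24); F (must start by hour 24). The tightest is hour 21, so B must start by 21 − 6 = hour 15.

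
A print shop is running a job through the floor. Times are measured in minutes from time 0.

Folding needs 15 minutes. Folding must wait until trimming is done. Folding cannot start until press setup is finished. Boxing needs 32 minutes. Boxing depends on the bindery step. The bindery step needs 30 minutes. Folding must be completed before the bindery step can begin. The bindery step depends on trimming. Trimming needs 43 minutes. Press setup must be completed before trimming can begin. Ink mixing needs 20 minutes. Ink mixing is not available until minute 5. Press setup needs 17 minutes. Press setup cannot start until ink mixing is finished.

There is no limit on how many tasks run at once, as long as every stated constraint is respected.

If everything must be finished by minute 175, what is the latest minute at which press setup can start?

Nothing follows boxing; the deadline of minute 175 is its only limit. It must start by 175 − 32 = minute 143.
The bindery step has to be done before boxing (must start by minute 143). That means finishing by minute 143, i.e. starting by 143 − 30 = minute 113.
Folding has to be done before the bindery step (must start by minute 113). That means finishing by minute 113, i.e. starting by 113 − 15 = minute 98.
For trimming: folding (must start by minute 98); the bindery step (must start by minute 113). The most restrictive is minute 98; with a 43-minute duration, trimming must start by minute 55.
For press setup: trimming (must start by minute 55); folding (must start by minute 98). The most restrictive is minute 55; with a 17-minute duration, press setup must start by minute 38.

38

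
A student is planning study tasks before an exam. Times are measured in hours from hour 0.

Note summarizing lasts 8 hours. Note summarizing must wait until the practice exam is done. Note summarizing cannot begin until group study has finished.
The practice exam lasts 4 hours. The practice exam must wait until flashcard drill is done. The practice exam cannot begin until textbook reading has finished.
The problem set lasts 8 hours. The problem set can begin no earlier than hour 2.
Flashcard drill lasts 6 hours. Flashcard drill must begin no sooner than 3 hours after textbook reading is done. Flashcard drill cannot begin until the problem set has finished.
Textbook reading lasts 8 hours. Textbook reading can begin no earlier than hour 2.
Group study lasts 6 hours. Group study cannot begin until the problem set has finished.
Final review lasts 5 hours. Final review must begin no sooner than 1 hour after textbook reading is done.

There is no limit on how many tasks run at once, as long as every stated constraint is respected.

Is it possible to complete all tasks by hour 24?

No

The problem set cannot begin until its own release at hour 2. It runs from hour 2 to 2 + 8 = hour 10.
Group study cannot begin until the problem set (finishes hour 10). It runs from hour 10 to 10 + 6 = hour 16.
After its own release at hour 2, textbook reading can start at hour 2 and finishes at hour 10.
Final review waits on textbook reading (finishes hour 10, plus 1-hour gap → hour 11), so it starts at hour 11 and finishes at 11 + 5 = hour 16.
Flashcard drill needs all of textbook reading (finishes hour 10, plus 3-hour gap → hour 13); the problem set (finishes hour 10). That puts its earliest start at hour 13; it finishes at 13 + 6 = hour 19.
For the practice exam: flashcard drill (finishes hour 19); textbook reading (finishes hour 10). Taking the maximum gives a start of hour 19, and it finishes at 19 + 4 = hour 23.
Note summarizing cannot start until the practice exam (finishes hour 23); group study (finishes hour 16). The controlling bound is hour 23, so note summarizing finishes at 23 + 8 = hour 31.
The earliest everything can be done is hour 31, which is after the deadline of 24, so it is not possible.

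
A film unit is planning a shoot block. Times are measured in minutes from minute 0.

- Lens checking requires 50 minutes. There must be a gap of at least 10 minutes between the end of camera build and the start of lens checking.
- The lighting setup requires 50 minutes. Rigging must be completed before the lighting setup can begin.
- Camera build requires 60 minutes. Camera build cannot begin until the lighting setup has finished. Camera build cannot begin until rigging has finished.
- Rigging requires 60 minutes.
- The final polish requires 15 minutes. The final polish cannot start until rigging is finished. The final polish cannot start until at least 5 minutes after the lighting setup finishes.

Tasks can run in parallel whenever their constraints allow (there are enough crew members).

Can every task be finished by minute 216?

No

Nothing blocks rigging, so it runs from minute 0 to minute 60.
The lighting setup cannot begin until rigging (finishes minute 60). It runs from minute 60 to 60 + 50 = minute 110.
For the final polish: rigging (finishes minute 60); the lighting setup (finishes minute 110, plus 5-minute gap → minute 115). Taking the maximum gives a start of minute 115, and it finishes at 115 + 15 = minute 130.
For camera build: the lighting setup (finishes minute 110); rigging (finishes minute 60). Taking the maximum gives a start of minute 110, and it finishes at 110 + 60 = minute 170.
Lens checking waits on camera build (finishes minute 170, plus 10-minute gap → minute 180), so it starts at minute 180 and finishes at 180 + 50 = minute 230.
The earliest everything can be done is minute 230, which is after the deadline of 216, so it is not possible.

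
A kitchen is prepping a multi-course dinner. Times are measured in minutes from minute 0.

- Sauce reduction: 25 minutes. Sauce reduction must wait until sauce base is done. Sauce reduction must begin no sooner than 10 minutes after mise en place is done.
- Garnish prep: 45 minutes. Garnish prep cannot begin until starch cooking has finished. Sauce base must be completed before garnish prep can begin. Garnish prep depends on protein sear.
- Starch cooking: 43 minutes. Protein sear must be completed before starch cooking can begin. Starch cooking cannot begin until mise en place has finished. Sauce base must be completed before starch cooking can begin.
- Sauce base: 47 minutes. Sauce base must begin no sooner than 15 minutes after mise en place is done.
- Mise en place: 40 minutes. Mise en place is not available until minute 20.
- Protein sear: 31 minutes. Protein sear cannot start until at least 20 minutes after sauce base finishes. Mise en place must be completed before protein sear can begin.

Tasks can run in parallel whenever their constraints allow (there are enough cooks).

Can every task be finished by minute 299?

Mise en place waits on its own release at minute 20, so it starts at minute 20 and finishes at 20 + 40 = minute 60.
After mise en place (finishes minute 60, plus 15-minute gap → minute 75), sauce base can start at minute 75 and finishes at minute 122.
For sauce reduction: sauce base (finishes minute 122); mise en place (finishes minute 60, plus 10-minute gap → minute 70). Taking the maximum gives a start of minute 122, and it finishes at 122 + 25 = minute 147.
Protein sear cannot start until sauce base (finishes minute 122, plus 20-minute gap → minute 142); mise en place (finishes minute 60). The controlling bound is minute 142, so protein sear finishes at 142 + 31 = minute 173.
Starch cooking cannot start until protein sear (finishes minute 173); mise en place (finishes minute 60); sauce base (finishes minute 122). The controlling bound is minute 173, so starch cooking finishes at 173 + 43 = minute 216.
For garnish prep: starch cooking (finishes minute 216); sauce base (finishes minute 122); protein sear (finishes minute 173). Taking the maximum gives a start of minute 216, and it finishes at 216 + 45 = minute 261.
Every task is finished by minute 261, which is no later than the deadline of 299, so the schedule is feasible.

Yes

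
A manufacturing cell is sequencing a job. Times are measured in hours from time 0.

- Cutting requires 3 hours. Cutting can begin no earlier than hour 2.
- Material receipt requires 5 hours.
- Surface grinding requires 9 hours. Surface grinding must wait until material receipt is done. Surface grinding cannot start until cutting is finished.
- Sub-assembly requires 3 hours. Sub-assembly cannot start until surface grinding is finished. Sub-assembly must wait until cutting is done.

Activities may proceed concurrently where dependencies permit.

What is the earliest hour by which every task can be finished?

17

Cutting cannot begin until its own release at hour 2. It runs from hour 2 to 2 + 3 = hour 5.
Material receipt can start immediately at hour 0; it finishes at hour 5.
Surface grinding has to wait for material receipt (finishes hour 5); cutting (finishes hour 5). The latest of these is hour 5, so surface grinding runs hour 5 to 5 + 9 = hour 14.
For sub-assembly: surface grinding (finishes hour 14); cutting (finishes hour 5). Taking the maximum gives a start of hour 14, and it finishes at 14 + 3 = hour 17.
All tasks are finished once the last one completes. Finish times: Material receipt at 5, Cutting at 5, Surface grinding at 14, Sub-assembly at 17. The latest is hour 17.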